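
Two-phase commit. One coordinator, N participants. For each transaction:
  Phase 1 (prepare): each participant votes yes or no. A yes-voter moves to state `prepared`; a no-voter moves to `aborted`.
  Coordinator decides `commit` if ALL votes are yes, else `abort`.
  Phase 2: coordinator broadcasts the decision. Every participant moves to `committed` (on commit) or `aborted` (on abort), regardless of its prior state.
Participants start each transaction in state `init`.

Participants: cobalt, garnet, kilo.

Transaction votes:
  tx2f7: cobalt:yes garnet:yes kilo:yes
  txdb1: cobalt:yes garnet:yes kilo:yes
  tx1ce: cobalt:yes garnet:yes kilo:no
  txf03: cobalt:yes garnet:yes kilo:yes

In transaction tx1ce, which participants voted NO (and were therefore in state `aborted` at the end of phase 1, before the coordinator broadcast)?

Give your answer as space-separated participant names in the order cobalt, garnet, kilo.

Answer: kilo

Derivation:
Txn tx1ce phase 1: cobalt yes -> prepared; garnet yes -> prepared; kilo no -> aborted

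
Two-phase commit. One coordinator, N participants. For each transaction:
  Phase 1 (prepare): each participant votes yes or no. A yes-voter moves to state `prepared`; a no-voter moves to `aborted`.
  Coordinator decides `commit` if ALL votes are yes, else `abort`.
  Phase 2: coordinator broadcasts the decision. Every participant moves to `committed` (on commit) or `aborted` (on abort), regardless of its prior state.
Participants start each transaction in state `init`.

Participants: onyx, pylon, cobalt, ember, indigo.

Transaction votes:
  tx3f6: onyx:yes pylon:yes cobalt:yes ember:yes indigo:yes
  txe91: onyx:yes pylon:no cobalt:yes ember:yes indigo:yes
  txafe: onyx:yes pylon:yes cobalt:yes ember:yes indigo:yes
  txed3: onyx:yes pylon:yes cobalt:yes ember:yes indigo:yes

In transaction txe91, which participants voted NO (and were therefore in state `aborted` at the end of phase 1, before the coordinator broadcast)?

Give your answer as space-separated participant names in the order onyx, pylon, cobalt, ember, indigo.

Txn txe91 phase 1: onyx yes -> prepared; pylon no -> aborted; cobalt yes -> prepared; ember yes -> prepared; indigo yes -> prepared

Answer: pylon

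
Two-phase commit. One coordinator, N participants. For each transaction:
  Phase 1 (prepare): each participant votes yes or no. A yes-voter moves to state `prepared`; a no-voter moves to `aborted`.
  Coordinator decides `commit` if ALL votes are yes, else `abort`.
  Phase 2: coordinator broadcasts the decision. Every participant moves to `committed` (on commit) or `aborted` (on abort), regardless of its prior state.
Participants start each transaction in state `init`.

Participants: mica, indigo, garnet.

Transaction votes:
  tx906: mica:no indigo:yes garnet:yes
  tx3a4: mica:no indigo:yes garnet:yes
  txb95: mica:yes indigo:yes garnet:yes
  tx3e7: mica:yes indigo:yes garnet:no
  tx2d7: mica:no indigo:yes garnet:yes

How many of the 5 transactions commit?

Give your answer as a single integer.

tx906: no from mica -> abort (commits=0)
tx3a4: no from mica -> abort (commits=0)
txb95: all yes -> commit (commits=1)
tx3e7: no from garnet -> abort (commits=1)
tx2d7: no from mica -> abort (commits=1)

Answer: 1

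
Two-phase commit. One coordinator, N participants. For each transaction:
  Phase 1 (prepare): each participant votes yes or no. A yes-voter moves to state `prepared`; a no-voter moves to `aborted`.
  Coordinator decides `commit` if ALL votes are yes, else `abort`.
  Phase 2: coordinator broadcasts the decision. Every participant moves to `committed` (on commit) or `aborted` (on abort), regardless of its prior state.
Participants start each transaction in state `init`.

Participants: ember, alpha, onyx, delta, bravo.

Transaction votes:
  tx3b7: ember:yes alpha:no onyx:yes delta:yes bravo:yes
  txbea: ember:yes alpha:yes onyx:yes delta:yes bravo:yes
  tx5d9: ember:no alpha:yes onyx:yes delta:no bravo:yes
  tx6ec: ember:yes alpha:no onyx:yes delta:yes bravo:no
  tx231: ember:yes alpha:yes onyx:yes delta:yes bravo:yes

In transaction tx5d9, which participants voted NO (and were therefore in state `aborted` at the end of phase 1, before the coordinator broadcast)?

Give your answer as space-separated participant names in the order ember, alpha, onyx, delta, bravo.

Txn tx5d9 phase 1: ember no -> aborted; alpha yes -> prepared; onyx yes -> prepared; delta no -> aborted; bravo yes -> prepared

Answer: ember delta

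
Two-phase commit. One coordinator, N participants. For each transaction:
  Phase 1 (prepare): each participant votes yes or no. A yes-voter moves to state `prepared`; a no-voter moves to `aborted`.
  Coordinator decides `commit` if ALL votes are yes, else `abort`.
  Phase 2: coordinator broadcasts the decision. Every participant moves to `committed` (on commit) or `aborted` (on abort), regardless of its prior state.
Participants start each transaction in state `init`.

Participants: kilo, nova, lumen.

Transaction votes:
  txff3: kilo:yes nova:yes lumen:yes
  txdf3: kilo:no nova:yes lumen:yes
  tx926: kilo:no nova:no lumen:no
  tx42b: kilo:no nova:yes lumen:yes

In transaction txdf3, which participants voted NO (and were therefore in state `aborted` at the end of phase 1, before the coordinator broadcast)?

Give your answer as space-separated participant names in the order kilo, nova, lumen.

Answer: kilo

Derivation:
Txn txdf3 phase 1: kilo no -> aborted; nova yes -> prepared; lumen yes -> prepared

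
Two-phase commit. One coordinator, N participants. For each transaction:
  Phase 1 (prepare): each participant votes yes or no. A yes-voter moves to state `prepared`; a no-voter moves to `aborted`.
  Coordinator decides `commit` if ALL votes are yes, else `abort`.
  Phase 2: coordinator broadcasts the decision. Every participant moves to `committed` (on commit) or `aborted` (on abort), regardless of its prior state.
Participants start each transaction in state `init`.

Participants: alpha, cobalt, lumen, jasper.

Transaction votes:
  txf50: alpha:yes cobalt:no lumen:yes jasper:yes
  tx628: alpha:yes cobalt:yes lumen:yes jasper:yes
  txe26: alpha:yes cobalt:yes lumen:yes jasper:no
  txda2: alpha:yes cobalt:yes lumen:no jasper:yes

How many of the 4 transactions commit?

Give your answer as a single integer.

Answer: 1

Derivation:
txf50: no from cobalt -> abort (commits=0)
tx628: all yes -> commit (commits=1)
txe26: no from jasper -> abort (commits=1)
txda2: no from lumen -> abort (commits=1)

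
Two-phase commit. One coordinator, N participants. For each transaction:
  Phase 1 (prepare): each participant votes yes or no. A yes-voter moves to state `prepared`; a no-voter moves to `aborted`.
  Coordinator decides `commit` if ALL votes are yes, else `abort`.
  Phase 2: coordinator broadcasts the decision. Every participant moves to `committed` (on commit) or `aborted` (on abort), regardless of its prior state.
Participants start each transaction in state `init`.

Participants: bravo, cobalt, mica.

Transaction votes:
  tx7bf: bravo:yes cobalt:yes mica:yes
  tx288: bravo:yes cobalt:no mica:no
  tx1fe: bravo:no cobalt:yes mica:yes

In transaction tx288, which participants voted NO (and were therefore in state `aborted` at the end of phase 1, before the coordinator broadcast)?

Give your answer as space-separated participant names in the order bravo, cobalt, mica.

Txn tx288 phase 1: bravo yes -> prepared; cobalt no -> aborted; mica no -> aborted

Answer: cobalt mica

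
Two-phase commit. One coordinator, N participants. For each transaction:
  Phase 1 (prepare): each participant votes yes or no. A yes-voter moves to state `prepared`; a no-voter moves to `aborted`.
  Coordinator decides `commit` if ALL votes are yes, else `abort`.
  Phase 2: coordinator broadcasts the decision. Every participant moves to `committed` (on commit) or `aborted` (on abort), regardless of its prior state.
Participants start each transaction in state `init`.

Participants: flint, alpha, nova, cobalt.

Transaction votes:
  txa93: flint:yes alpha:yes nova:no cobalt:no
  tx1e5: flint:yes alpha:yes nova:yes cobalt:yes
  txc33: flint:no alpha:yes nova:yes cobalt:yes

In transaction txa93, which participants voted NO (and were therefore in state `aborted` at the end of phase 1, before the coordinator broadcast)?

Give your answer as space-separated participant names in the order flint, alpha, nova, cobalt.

Answer: nova cobalt

Derivation:
Txn txa93 phase 1: flint yes -> prepared; alpha yes -> prepared; nova no -> aborted; cobalt no -> aborted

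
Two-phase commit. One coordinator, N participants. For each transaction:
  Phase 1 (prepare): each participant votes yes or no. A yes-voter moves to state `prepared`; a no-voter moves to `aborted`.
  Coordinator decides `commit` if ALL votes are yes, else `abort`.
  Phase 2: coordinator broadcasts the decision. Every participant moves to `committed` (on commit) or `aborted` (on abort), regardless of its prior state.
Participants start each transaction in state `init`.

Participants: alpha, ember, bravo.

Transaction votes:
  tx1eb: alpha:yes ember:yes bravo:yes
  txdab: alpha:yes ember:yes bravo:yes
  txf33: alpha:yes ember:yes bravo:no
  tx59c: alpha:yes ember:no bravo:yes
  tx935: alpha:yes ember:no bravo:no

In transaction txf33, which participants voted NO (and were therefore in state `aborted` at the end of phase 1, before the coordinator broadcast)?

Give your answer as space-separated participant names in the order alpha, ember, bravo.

Txn txf33 phase 1: alpha yes -> prepared; ember yes -> prepared; bravo no -> aborted

Answer: bravo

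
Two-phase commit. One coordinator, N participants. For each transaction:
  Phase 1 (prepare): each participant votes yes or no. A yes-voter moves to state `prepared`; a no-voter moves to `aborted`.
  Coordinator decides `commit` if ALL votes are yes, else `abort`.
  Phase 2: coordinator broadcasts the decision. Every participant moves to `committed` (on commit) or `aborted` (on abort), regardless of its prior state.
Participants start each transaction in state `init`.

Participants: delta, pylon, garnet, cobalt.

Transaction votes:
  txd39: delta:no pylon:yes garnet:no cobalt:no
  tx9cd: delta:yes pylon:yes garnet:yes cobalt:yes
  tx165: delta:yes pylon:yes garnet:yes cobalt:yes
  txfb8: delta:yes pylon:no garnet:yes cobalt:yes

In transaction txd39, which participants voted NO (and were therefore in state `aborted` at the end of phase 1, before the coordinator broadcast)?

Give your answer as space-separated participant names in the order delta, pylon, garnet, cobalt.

Txn txd39 phase 1: delta no -> aborted; pylon yes -> prepared; garnet no -> aborted; cobalt no -> aborted

Answer: delta garnet cobalt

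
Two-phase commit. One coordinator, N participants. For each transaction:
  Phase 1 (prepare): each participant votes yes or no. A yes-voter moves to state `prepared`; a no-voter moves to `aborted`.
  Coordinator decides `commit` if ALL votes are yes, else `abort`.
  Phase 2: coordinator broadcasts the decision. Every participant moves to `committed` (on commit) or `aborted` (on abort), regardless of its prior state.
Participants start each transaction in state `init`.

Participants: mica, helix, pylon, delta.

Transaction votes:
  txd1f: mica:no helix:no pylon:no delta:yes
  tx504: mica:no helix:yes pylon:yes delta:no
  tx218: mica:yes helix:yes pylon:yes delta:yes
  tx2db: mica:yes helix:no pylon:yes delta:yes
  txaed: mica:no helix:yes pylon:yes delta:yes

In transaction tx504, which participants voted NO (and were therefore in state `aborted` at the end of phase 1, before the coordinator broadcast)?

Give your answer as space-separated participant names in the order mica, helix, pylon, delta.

Answer: mica delta

Derivation:
Txn tx504 phase 1: mica no -> aborted; helix yes -> prepared; pylon yes -> prepared; delta no -> aborted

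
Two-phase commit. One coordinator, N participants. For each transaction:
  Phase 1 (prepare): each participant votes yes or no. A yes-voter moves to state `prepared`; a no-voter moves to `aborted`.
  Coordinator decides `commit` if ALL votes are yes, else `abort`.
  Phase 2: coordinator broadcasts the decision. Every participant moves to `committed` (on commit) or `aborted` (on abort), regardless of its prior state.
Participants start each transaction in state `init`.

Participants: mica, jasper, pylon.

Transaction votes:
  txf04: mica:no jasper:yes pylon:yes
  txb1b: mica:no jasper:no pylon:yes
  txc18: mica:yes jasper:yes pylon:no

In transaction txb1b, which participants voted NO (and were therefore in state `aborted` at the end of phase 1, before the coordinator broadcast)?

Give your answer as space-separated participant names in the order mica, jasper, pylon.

Answer: mica jasper

Derivation:
Txn txb1b phase 1: mica no -> aborted; jasper no -> aborted; pylon yes -> prepared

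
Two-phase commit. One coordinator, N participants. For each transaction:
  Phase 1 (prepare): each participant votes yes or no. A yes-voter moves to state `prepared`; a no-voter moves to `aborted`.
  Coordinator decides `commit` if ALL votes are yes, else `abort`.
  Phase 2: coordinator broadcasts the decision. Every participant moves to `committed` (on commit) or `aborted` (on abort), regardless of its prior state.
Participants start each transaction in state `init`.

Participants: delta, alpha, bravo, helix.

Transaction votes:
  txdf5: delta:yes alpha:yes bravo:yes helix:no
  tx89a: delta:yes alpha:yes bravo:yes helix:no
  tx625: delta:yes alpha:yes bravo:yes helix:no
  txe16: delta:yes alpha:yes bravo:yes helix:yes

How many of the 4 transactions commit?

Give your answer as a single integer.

txdf5: no from helix -> abort (commits=0)
tx89a: no from helix -> abort (commits=0)
tx625: no from helix -> abort (commits=0)
txe16: all yes -> commit (commits=1)

Answer: 1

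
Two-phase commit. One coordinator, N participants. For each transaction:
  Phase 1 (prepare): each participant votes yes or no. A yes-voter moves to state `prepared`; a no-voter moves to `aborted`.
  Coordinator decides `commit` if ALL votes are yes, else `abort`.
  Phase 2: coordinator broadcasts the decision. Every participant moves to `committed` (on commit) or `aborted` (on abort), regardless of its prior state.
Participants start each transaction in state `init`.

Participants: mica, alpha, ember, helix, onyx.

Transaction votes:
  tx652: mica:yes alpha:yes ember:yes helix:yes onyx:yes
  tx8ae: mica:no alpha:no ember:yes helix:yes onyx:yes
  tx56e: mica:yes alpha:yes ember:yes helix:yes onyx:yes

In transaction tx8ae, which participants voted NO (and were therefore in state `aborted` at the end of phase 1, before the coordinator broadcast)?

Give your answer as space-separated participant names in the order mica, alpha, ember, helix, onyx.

Answer: mica alpha

Derivation:
Txn tx8ae phase 1: mica no -> aborted; alpha no -> aborted; ember yes -> prepared; helix yes -> prepared; onyx yes -> prepared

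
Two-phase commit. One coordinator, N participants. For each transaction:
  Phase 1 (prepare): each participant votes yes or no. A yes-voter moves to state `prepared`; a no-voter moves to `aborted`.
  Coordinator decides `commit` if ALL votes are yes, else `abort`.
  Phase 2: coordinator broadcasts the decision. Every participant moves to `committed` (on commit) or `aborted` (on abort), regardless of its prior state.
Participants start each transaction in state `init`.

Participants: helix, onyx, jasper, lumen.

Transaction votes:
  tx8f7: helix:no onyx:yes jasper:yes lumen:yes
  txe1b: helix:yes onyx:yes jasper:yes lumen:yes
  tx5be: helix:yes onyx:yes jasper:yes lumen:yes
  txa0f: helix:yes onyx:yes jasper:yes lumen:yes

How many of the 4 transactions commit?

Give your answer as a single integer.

Answer: 3

Derivation:
tx8f7: no from helix -> abort (commits=0)
txe1b: all yes -> commit (commits=1)
tx5be: all yes -> commit (commits=2)
txa0f: all yes -> commit (commits=3)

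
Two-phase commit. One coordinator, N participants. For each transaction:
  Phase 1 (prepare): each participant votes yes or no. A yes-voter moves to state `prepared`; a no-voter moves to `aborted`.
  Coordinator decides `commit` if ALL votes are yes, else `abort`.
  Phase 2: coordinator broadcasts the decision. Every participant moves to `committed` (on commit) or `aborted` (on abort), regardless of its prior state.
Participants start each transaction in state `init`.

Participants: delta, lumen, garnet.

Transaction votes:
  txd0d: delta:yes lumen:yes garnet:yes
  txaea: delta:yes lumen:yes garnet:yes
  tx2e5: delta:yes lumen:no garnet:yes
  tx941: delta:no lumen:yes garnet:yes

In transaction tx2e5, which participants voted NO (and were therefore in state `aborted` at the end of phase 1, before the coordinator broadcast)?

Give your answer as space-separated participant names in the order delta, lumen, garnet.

Txn tx2e5 phase 1: delta yes -> prepared; lumen no -> aborted; garnet yes -> prepared

Answer: lumen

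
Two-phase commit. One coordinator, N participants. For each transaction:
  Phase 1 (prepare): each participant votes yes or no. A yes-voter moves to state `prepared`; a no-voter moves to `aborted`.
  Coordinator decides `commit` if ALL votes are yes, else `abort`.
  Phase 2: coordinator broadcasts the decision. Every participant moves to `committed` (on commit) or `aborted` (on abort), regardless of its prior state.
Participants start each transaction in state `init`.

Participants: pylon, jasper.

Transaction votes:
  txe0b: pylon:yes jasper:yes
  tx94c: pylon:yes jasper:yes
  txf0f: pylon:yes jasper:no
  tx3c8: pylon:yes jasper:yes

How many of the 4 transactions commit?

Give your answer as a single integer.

Answer: 3

Derivation:
txe0b: all yes -> commit (commits=1)
tx94c: all yes -> commit (commits=2)
txf0f: no from jasper -> abort (commits=2)
tx3c8: all yes -> commit (commits=3)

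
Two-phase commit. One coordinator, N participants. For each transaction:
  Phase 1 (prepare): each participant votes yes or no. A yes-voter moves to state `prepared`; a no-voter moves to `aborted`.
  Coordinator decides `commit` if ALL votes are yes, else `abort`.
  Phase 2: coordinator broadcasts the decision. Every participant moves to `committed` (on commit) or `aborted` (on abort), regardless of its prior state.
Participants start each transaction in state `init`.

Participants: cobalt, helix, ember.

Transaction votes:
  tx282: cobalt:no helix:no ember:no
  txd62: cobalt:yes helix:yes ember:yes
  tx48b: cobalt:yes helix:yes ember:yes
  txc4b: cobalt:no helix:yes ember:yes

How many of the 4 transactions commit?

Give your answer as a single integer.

tx282: no from cobalt, helix, ember -> abort (commits=0)
txd62: all yes -> commit (commits=1)
tx48b: all yes -> commit (commits=2)
txc4b: no from cobalt -> abort (commits=2)

Answer: 2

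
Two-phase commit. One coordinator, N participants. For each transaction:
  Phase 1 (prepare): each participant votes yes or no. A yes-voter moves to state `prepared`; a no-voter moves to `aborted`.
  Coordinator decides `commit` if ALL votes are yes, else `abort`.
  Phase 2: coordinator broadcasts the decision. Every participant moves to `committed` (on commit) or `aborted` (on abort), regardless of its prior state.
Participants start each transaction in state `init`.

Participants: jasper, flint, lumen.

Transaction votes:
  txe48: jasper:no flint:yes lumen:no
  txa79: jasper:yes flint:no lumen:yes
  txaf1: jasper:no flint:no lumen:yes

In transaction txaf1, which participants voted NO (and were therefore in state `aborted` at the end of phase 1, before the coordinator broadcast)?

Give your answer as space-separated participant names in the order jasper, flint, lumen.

Answer: jasper flint

Derivation:
Txn txaf1 phase 1: jasper no -> aborted; flint no -> aborted; lumen yes -> prepared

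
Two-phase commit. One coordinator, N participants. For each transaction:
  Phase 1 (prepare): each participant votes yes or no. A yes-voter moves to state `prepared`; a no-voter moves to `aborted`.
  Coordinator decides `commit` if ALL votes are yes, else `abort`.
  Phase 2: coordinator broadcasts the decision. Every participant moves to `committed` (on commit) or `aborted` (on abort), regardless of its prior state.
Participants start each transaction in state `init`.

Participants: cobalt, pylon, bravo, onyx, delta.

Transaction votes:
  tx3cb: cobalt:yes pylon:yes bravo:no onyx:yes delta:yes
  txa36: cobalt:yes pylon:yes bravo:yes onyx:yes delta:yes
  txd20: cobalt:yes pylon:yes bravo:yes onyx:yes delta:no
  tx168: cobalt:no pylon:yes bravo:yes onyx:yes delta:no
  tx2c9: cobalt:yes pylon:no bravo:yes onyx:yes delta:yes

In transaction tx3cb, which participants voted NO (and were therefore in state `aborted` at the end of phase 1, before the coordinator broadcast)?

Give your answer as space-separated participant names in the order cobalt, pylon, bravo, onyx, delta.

Answer: bravo

Derivation:
Txn tx3cb phase 1: cobalt yes -> prepared; pylon yes -> prepared; bravo no -> aborted; onyx yes -> prepared; delta yes -> prepared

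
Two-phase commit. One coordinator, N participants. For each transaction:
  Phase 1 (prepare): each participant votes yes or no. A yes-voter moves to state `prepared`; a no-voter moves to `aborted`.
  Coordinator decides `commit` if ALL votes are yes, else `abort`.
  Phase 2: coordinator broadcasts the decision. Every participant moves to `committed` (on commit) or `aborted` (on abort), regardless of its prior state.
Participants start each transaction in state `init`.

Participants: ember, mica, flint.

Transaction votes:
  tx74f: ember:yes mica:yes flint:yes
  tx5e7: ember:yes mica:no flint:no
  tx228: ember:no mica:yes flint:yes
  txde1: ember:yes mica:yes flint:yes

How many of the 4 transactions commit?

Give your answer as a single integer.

tx74f: all yes -> commit (commits=1)
tx5e7: no from mica, flint -> abort (commits=1)
tx228: no from ember -> abort (commits=1)
txde1: all yes -> commit (commits=2)

Answer: 2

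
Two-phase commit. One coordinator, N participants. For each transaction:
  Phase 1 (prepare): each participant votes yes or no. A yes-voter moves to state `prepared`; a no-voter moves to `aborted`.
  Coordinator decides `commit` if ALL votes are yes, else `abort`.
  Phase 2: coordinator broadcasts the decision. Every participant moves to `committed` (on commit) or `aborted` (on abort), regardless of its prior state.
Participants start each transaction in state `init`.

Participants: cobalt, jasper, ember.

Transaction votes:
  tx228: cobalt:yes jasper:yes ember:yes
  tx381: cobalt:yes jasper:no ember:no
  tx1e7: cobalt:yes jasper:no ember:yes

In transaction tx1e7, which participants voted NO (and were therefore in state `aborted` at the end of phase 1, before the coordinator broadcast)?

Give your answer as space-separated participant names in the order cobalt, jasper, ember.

Txn tx1e7 phase 1: cobalt yes -> prepared; jasper no -> aborted; ember yes -> prepared

Answer: jasper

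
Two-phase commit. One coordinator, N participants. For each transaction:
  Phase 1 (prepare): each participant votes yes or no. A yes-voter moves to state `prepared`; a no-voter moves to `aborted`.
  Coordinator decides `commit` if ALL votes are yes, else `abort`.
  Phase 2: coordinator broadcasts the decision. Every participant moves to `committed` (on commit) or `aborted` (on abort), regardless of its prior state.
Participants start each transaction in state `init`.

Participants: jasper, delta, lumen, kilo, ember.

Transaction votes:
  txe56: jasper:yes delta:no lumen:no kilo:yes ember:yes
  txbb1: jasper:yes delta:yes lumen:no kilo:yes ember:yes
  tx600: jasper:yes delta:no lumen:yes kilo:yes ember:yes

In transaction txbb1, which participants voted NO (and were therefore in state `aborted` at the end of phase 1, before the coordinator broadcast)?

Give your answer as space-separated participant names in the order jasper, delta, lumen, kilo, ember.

Txn txbb1 phase 1: jasper yes -> prepared; delta yes -> prepared; lumen no -> aborted; kilo yes -> prepared; ember yes -> prepared

Answer: lumen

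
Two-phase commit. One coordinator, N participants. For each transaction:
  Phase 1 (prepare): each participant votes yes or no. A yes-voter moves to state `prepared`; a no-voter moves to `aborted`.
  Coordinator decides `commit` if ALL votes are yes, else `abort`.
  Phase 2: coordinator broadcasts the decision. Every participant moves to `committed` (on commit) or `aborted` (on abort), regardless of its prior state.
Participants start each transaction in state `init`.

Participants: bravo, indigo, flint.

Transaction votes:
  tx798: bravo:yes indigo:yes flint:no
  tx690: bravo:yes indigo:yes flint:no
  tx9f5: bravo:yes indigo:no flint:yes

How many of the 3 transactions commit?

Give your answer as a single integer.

tx798: no from flint -> abort (commits=0)
tx690: no from flint -> abort (commits=0)
tx9f5: no from indigo -> abort (commits=0)

Answer: 0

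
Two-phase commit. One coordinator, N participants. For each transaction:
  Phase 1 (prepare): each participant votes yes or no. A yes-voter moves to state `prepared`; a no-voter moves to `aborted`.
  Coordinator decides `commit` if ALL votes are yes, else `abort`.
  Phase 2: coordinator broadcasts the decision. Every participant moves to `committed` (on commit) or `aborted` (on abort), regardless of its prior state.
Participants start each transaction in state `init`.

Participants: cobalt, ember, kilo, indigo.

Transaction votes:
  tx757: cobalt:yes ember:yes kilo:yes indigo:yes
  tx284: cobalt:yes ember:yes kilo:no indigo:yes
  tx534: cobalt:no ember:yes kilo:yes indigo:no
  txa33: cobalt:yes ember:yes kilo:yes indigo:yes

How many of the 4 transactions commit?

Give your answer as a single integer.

Answer: 2

Derivation:
tx757: all yes -> commit (commits=1)
tx284: no from kilo -> abort (commits=1)
tx534: no from cobalt, indigo -> abort (commits=1)
txa33: all yes -> commit (commits=2)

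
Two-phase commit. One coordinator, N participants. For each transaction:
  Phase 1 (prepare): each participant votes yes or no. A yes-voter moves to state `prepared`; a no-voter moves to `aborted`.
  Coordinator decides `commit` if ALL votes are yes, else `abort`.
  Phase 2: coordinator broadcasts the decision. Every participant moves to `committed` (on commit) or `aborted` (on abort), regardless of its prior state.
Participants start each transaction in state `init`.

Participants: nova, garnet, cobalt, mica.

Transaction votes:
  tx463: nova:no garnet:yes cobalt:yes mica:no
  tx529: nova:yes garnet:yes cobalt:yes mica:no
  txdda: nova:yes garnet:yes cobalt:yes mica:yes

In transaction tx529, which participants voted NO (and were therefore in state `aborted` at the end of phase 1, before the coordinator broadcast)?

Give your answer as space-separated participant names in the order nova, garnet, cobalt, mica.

Answer: mica

Derivation:
Txn tx529 phase 1: nova yes -> prepared; garnet yes -> prepared; cobalt yes -> prepared; mica no -> aborted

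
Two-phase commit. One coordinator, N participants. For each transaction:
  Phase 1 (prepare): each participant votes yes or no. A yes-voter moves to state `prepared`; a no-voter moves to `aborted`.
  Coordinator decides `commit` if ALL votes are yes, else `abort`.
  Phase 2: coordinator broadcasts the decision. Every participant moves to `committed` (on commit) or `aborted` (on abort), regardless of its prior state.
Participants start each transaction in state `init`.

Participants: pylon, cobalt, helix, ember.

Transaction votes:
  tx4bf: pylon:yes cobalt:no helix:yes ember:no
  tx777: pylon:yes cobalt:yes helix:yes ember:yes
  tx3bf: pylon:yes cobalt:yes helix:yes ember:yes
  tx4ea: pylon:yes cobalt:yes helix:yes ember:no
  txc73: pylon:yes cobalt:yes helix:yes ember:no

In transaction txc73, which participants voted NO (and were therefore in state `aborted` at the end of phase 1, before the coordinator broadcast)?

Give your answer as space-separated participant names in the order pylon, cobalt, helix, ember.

Txn txc73 phase 1: pylon yes -> prepared; cobalt yes -> prepared; helix yes -> prepared; ember no -> aborted

Answer: ember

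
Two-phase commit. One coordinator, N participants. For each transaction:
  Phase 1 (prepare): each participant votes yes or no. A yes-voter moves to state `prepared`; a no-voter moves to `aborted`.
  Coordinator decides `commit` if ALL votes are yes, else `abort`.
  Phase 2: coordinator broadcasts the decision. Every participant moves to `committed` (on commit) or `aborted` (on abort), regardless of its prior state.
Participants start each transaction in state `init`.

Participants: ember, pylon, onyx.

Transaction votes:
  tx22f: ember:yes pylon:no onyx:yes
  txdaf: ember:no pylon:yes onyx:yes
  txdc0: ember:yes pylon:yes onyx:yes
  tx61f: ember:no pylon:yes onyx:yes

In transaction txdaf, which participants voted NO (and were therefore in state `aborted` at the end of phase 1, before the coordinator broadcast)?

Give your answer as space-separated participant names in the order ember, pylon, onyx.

Answer: ember

Derivation:
Txn txdaf phase 1: ember no -> aborted; pylon yes -> prepared; onyx yes -> prepared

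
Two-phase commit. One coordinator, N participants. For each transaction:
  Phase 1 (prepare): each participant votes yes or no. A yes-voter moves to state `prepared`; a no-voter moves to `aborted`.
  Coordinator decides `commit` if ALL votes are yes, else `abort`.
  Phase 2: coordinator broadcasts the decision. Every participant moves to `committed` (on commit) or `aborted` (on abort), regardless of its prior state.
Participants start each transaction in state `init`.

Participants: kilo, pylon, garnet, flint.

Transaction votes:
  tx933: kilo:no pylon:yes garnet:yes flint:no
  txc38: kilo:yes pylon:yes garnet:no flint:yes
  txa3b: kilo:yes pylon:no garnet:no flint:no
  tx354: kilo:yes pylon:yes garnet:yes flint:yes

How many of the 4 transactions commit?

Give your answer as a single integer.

Answer: 1

Derivation:
tx933: no from kilo, flint -> abort (commits=0)
txc38: no from garnet -> abort (commits=0)
txa3b: no from pylon, garnet, flint -> abort (commits=0)
tx354: all yes -> commit (commits=1)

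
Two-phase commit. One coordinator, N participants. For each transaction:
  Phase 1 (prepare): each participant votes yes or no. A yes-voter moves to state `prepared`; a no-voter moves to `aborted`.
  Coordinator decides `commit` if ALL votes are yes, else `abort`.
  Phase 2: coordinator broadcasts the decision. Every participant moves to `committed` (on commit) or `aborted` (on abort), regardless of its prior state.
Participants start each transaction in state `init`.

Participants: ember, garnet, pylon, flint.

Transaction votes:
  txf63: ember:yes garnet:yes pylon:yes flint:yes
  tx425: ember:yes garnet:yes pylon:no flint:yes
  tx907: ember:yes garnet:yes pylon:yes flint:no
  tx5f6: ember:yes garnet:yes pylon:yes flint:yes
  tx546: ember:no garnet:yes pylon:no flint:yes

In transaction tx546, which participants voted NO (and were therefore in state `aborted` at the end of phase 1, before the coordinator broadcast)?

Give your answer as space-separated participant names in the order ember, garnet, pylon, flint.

Answer: ember pylon

Derivation:
Txn tx546 phase 1: ember no -> aborted; garnet yes -> prepared; pylon no -> aborted; flint yes -> prepared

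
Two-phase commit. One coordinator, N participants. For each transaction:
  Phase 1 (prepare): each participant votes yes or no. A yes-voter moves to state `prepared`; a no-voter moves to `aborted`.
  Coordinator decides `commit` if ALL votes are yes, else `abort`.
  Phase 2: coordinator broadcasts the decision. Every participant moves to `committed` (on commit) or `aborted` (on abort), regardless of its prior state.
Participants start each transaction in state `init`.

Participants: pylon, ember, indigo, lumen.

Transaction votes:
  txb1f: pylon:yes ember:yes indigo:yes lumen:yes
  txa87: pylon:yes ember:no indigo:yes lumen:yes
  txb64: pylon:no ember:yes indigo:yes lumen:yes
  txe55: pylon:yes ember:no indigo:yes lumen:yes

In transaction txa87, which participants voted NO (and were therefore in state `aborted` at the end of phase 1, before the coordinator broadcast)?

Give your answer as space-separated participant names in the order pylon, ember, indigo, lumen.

Answer: ember

Derivation:
Txn txa87 phase 1: pylon yes -> prepared; ember no -> aborted; indigo yes -> prepared; lumen yes -> prepared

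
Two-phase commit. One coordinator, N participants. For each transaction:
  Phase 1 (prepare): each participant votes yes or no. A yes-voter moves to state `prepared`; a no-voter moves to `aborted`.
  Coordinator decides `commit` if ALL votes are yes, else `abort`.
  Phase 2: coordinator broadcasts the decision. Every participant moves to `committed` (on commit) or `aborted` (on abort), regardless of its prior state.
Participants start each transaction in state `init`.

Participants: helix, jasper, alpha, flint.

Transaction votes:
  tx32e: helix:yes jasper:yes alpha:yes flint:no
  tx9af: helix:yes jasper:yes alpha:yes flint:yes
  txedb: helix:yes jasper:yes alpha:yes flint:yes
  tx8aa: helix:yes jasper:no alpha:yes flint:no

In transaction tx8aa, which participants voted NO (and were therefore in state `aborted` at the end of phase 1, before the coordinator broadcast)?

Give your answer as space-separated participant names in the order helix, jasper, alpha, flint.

Answer: jasper flint

Derivation:
Txn tx8aa phase 1: helix yes -> prepared; jasper no -> aborted; alpha yes -> prepared; flint no -> aborted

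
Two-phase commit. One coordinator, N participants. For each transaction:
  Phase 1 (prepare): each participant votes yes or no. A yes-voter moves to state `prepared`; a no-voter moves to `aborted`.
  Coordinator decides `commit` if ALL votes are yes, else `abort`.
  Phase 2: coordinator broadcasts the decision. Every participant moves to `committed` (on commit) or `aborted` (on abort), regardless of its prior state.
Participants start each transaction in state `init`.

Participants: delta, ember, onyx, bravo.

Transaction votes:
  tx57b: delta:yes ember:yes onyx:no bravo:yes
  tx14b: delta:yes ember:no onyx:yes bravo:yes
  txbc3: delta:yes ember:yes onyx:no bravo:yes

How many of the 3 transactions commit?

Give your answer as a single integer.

tx57b: no from onyx -> abort (commits=0)
tx14b: no from ember -> abort (commits=0)
txbc3: no from onyx -> abort (commits=0)

Answer: 0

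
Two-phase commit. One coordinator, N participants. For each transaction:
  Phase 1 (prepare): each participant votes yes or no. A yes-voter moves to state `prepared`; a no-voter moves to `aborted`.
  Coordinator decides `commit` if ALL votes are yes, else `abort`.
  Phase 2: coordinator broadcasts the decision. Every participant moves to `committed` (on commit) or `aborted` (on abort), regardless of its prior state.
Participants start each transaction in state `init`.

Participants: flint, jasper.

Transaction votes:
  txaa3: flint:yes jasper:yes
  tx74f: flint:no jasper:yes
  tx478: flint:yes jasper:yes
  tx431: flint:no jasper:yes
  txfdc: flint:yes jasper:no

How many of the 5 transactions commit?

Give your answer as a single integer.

Answer: 2

Derivation:
txaa3: all yes -> commit (commits=1)
tx74f: no from flint -> abort (commits=1)
tx478: all yes -> commit (commits=2)
tx431: no from flint -> abort (commits=2)
txfdc: no from jasper -> abort (commits=2)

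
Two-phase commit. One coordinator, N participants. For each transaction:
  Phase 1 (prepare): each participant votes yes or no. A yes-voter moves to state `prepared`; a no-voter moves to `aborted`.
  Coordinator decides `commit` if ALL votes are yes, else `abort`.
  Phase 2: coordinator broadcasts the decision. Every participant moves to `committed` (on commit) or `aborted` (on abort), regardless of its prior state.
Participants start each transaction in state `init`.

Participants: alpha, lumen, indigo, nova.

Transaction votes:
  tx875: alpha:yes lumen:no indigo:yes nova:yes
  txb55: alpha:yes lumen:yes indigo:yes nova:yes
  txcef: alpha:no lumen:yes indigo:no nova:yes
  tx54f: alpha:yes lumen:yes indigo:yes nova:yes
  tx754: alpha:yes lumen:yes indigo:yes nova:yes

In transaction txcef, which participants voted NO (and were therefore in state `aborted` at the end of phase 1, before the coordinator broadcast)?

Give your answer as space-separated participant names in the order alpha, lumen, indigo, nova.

Answer: alpha indigo

Derivation:
Txn txcef phase 1: alpha no -> aborted; lumen yes -> prepared; indigo no -> aborted; nova yes -> prepared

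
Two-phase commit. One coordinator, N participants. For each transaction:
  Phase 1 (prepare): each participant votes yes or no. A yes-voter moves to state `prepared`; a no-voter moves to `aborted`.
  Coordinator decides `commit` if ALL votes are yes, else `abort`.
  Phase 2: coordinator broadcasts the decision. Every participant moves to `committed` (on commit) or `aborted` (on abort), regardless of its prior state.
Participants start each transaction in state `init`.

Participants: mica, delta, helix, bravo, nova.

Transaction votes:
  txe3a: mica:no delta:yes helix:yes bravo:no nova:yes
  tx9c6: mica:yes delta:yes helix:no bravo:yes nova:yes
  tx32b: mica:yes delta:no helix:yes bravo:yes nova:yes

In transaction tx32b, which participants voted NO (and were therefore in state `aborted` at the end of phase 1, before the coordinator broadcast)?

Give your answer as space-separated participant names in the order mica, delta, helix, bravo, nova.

Txn tx32b phase 1: mica yes -> prepared; delta no -> aborted; helix yes -> prepared; bravo yes -> prepared; nova yes -> prepared

Answer: delta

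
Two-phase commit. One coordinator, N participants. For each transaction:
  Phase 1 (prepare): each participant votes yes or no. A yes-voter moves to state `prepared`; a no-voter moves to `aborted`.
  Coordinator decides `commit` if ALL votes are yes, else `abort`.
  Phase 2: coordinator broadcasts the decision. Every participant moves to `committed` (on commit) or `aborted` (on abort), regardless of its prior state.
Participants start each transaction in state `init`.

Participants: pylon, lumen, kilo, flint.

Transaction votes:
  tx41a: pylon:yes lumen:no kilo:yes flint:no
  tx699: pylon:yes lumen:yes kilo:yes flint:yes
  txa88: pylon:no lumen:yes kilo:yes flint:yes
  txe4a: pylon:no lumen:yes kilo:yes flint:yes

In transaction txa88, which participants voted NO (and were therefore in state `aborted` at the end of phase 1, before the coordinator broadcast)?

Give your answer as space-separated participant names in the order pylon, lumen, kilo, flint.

Txn txa88 phase 1: pylon no -> aborted; lumen yes -> prepared; kilo yes -> prepared; flint yes -> prepared

Answer: pylon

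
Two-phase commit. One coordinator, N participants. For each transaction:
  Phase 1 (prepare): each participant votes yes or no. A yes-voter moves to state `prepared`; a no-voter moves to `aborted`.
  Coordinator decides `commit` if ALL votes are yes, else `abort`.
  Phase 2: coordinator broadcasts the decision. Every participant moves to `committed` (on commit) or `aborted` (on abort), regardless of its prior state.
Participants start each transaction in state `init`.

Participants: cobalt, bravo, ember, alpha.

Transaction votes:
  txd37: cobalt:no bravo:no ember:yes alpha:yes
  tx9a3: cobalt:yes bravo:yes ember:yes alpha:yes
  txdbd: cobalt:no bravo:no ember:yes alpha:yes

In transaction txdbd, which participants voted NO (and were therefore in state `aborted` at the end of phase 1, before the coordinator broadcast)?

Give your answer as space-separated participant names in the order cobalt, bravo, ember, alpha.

Answer: cobalt bravo

Derivation:
Txn txdbd phase 1: cobalt no -> aborted; bravo no -> aborted; ember yes -> prepared; alpha yes -> prepared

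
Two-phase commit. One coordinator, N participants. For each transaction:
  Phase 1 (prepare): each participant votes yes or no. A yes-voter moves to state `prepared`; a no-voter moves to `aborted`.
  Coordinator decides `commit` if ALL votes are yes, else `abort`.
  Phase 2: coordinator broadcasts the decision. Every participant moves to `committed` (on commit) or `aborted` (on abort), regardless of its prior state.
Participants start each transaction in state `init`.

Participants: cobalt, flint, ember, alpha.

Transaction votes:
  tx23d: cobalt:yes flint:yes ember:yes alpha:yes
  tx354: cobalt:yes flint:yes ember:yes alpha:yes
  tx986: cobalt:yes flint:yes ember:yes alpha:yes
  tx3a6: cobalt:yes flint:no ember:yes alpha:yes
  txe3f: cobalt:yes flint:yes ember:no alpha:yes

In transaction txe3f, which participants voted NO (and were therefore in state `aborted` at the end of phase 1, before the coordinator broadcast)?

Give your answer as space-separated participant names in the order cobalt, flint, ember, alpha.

Answer: ember

Derivation:
Txn txe3f phase 1: cobalt yes -> prepared; flint yes -> prepared; ember no -> aborted; alpha yes -> prepared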